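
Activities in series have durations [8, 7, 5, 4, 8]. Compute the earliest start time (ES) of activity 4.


Activity 4 starts after activities 1 through 3 complete.
Predecessor durations: [8, 7, 5]
ES = 8 + 7 + 5 = 20

20


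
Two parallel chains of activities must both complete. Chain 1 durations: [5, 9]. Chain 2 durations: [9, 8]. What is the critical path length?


Path A total = 5 + 9 = 14
Path B total = 9 + 8 = 17
Critical path = longest path = max(14, 17) = 17

17


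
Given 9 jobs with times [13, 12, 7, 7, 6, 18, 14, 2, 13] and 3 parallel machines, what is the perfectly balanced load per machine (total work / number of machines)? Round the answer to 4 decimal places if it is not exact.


Total processing time = 13 + 12 + 7 + 7 + 6 + 18 + 14 + 2 + 13 = 92
Number of machines = 3
Ideal balanced load = 92 / 3 = 30.6667

30.6667


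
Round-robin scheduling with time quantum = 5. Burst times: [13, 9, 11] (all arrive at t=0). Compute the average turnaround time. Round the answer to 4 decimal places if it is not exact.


Time quantum = 5
Execution trace:
  J1 runs 5 units, time = 5
  J2 runs 5 units, time = 10
  J3 runs 5 units, time = 15
  J1 runs 5 units, time = 20
  J2 runs 4 units, time = 24
  J3 runs 5 units, time = 29
  J1 runs 3 units, time = 32
  J3 runs 1 units, time = 33
Finish times: [32, 24, 33]
Average turnaround = 89/3 = 29.6667

29.6667


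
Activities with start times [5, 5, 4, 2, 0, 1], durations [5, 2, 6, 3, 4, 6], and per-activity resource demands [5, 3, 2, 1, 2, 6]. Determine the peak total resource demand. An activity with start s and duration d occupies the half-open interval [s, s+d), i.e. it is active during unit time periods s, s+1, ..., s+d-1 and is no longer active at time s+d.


Each activity i is active on [start_i, start_i + duration_i).
Compute total resource usage per time slot:
  t=0: active resources = [2], total = 2
  t=1: active resources = [2, 6], total = 8
  t=2: active resources = [1, 2, 6], total = 9
  t=3: active resources = [1, 2, 6], total = 9
  t=4: active resources = [2, 1, 6], total = 9
  t=5: active resources = [5, 3, 2, 6], total = 16
  t=6: active resources = [5, 3, 2, 6], total = 16
  t=7: active resources = [5, 2], total = 7
  t=8: active resources = [5, 2], total = 7
  t=9: active resources = [5, 2], total = 7
Peak resource demand = 16

16


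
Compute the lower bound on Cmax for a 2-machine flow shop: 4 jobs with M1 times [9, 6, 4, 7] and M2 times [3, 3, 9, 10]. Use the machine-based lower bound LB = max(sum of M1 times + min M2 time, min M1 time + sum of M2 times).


LB1 = sum(M1 times) + min(M2 times) = 26 + 3 = 29
LB2 = min(M1 times) + sum(M2 times) = 4 + 25 = 29
Lower bound = max(LB1, LB2) = max(29, 29) = 29

29


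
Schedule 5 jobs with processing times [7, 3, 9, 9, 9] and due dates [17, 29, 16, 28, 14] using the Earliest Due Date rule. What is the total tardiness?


Sort by due date (EDD order): [(9, 14), (9, 16), (7, 17), (9, 28), (3, 29)]
Compute completion times and tardiness:
  Job 1: p=9, d=14, C=9, tardiness=max(0,9-14)=0
  Job 2: p=9, d=16, C=18, tardiness=max(0,18-16)=2
  Job 3: p=7, d=17, C=25, tardiness=max(0,25-17)=8
  Job 4: p=9, d=28, C=34, tardiness=max(0,34-28)=6
  Job 5: p=3, d=29, C=37, tardiness=max(0,37-29)=8
Total tardiness = 24

24


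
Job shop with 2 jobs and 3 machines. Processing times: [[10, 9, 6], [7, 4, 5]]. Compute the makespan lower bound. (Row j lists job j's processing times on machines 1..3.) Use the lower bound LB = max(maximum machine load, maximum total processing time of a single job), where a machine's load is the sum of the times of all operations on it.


Machine loads:
  Machine 1: 10 + 7 = 17
  Machine 2: 9 + 4 = 13
  Machine 3: 6 + 5 = 11
Max machine load = 17
Job totals:
  Job 1: 25
  Job 2: 16
Max job total = 25
Lower bound = max(17, 25) = 25

25


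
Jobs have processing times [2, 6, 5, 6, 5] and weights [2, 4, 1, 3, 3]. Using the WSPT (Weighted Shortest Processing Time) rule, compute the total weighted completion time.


Compute p/w ratios and sort ascending (WSPT): [(2, 2), (6, 4), (5, 3), (6, 3), (5, 1)]
Compute weighted completion times:
  Job (p=2,w=2): C=2, w*C=2*2=4
  Job (p=6,w=4): C=8, w*C=4*8=32
  Job (p=5,w=3): C=13, w*C=3*13=39
  Job (p=6,w=3): C=19, w*C=3*19=57
  Job (p=5,w=1): C=24, w*C=1*24=24
Total weighted completion time = 156

156


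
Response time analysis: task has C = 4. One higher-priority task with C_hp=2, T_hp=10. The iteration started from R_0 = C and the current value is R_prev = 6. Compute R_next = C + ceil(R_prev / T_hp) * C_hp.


R_next = C + ceil(R_prev / T_hp) * C_hp
ceil(6 / 10) = ceil(0.6) = 1
Interference = 1 * 2 = 2
R_next = 4 + 2 = 6
R_next = R_prev, so the iteration has converged (response time = 6).

6


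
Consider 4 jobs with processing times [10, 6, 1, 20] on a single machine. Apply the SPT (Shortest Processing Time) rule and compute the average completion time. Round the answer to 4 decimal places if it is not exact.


Sort jobs by processing time (SPT order): [1, 6, 10, 20]
Compute completion times sequentially:
  Job 1: processing = 1, completes at 1
  Job 2: processing = 6, completes at 7
  Job 3: processing = 10, completes at 17
  Job 4: processing = 20, completes at 37
Sum of completion times = 62
Average completion time = 62/4 = 15.5

15.5


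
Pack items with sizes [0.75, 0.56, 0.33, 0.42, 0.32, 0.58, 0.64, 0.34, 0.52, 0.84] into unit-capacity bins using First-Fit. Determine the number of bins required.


Place items sequentially using First-Fit:
  Item 0.75 -> new Bin 1
  Item 0.56 -> new Bin 2
  Item 0.33 -> Bin 2 (now 0.89)
  Item 0.42 -> new Bin 3
  Item 0.32 -> Bin 3 (now 0.74)
  Item 0.58 -> new Bin 4
  Item 0.64 -> new Bin 5
  Item 0.34 -> Bin 4 (now 0.92)
  Item 0.52 -> new Bin 6
  Item 0.84 -> new Bin 7
Total bins used = 7

7


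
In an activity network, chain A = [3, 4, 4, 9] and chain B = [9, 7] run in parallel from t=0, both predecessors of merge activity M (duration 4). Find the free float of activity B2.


ES(B2) = sum of predecessors on chain B = 9
EF(B2) = ES + duration = 9 + 7 = 16
Successor of B2 is M. ES(M) = max(sum(A), sum(B)) = max(20, 16) = 20
Free float = ES(successor) - EF(current) = 20 - 16 = 4

4


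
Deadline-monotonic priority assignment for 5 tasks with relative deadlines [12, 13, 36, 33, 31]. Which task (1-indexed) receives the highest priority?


Sort tasks by relative deadline (ascending):
  Task 1: deadline = 12
  Task 2: deadline = 13
  Task 5: deadline = 31
  Task 4: deadline = 33
  Task 3: deadline = 36
Priority order (highest first): [1, 2, 5, 4, 3]
Highest priority task = 1

1


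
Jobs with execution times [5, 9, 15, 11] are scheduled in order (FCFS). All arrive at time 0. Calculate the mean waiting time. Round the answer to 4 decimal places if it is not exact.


FCFS order (as given): [5, 9, 15, 11]
Waiting times:
  Job 1: wait = 0
  Job 2: wait = 5
  Job 3: wait = 14
  Job 4: wait = 29
Sum of waiting times = 48
Average waiting time = 48/4 = 12.0

12.0


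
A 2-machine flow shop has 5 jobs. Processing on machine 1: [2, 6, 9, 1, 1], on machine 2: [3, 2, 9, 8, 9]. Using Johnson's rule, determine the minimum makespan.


Apply Johnson's rule:
  Group 1 (a <= b): [(4, 1, 8), (5, 1, 9), (1, 2, 3), (3, 9, 9)]
  Group 2 (a > b): [(2, 6, 2)]
Optimal job order: [4, 5, 1, 3, 2]
Schedule:
  Job 4: M1 done at 1, M2 done at 9
  Job 5: M1 done at 2, M2 done at 18
  Job 1: M1 done at 4, M2 done at 21
  Job 3: M1 done at 13, M2 done at 30
  Job 2: M1 done at 19, M2 done at 32
Makespan = 32

32


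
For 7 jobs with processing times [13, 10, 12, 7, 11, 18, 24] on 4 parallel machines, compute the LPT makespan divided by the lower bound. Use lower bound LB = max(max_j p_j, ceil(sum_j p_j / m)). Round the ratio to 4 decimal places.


LPT order: [24, 18, 13, 12, 11, 10, 7]
Machine loads after assignment: [24, 25, 23, 23]
LPT makespan = 25
Lower bound = max(max_job, ceil(total/4)) = max(24, 24) = 24
Ratio = 25 / 24 = 1.0417

1.0417


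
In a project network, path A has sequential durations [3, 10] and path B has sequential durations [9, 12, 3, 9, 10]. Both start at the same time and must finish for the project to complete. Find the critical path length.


Path A total = 3 + 10 = 13
Path B total = 9 + 12 + 3 + 9 + 10 = 43
Critical path = longest path = max(13, 43) = 43

43


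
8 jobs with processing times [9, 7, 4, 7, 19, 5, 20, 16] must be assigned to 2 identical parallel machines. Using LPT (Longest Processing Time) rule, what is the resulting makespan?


Sort jobs in decreasing order (LPT): [20, 19, 16, 9, 7, 7, 5, 4]
Assign each job to the least loaded machine:
  Machine 1: jobs [20, 9, 7, 5, 4], load = 45
  Machine 2: jobs [19, 16, 7], load = 42
Makespan = max load = 45

45


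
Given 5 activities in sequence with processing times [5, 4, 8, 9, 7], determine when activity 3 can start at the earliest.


Activity 3 starts after activities 1 through 2 complete.
Predecessor durations: [5, 4]
ES = 5 + 4 = 9

9


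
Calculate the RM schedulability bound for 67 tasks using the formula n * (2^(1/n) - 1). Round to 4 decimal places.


Compute 2^(1/67) = 1.0103991798
Subtract 1: 1.0103991798 - 1 = 0.0103991798
Multiply by n: 67 * 0.0103991798 = 0.6967450466
Round to 4 dp: 0.6967

0.6967


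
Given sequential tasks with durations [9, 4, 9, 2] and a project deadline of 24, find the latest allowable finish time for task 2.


LF(activity 2) = deadline - sum of successor durations
Successors: activities 3 through 4 with durations [9, 2]
Sum of successor durations = 11
LF = 24 - 11 = 13

13


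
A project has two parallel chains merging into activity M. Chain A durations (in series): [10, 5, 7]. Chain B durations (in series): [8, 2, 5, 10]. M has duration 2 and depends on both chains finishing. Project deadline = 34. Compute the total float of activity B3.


Forward pass: ES(B3) = sum of predecessors on chain B = 10
EF = ES + duration = 10 + 5 = 15
Backward pass: LF(M) = deadline = 34; LS(M) = 34 - 2 = 32
LF(B3) = LS(M) - sum(successors on chain B) = 32 - 10 = 22
LS = LF - duration = 22 - 5 = 17
Total float = LS - ES = 17 - 10 = 7

7


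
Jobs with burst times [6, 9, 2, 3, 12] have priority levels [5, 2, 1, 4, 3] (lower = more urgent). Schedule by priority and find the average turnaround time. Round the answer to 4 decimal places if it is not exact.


Sort by priority (ascending = highest first):
Order: [(1, 2), (2, 9), (3, 12), (4, 3), (5, 6)]
Completion times:
  Priority 1, burst=2, C=2
  Priority 2, burst=9, C=11
  Priority 3, burst=12, C=23
  Priority 4, burst=3, C=26
  Priority 5, burst=6, C=32
Average turnaround = 94/5 = 18.8

18.8


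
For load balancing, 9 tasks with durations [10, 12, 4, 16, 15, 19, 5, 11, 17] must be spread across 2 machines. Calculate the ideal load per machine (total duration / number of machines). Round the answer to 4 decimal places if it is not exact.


Total processing time = 10 + 12 + 4 + 16 + 15 + 19 + 5 + 11 + 17 = 109
Number of machines = 2
Ideal balanced load = 109 / 2 = 54.5

54.5


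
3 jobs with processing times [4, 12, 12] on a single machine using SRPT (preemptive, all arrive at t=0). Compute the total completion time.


Since all jobs arrive at t=0, SRPT equals SPT ordering.
SPT order: [4, 12, 12]
Completion times:
  Job 1: p=4, C=4
  Job 2: p=12, C=16
  Job 3: p=12, C=28
Total completion time = 4 + 16 + 28 = 48

48


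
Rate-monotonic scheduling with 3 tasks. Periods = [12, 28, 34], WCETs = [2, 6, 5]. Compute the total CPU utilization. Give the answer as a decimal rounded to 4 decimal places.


Compute individual utilizations (exact fractions):
  Task 1: C/T = 2/12 = 1/6 (approx. 0.1667)
  Task 2: C/T = 6/28 = 3/14 (approx. 0.2143)
  Task 3: C/T = 5/34 (approx. 0.1471)
Total utilization U = 1/6 + 3/14 + 5/34 = 377/714
Rounded to 4 decimal places: U = 0.5280
RM (Liu & Layland) bound for 3 tasks = 0.779763; compare with U = 377/714 (approx. 0.528011)
U <= bound, so schedulable by RM sufficient condition.

0.5280


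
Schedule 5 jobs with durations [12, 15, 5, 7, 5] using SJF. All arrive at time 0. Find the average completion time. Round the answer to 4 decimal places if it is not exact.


SJF order (ascending): [5, 5, 7, 12, 15]
Completion times:
  Job 1: burst=5, C=5
  Job 2: burst=5, C=10
  Job 3: burst=7, C=17
  Job 4: burst=12, C=29
  Job 5: burst=15, C=44
Average completion = 105/5 = 21.0

21.0


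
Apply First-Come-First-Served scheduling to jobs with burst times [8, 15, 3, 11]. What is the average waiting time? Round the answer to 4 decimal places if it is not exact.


FCFS order (as given): [8, 15, 3, 11]
Waiting times:
  Job 1: wait = 0
  Job 2: wait = 8
  Job 3: wait = 23
  Job 4: wait = 26
Sum of waiting times = 57
Average waiting time = 57/4 = 14.25

14.25


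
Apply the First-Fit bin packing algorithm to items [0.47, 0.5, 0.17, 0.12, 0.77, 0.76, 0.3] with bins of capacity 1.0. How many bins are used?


Place items sequentially using First-Fit:
  Item 0.47 -> new Bin 1
  Item 0.5 -> Bin 1 (now 0.97)
  Item 0.17 -> new Bin 2
  Item 0.12 -> Bin 2 (now 0.29)
  Item 0.77 -> new Bin 3
  Item 0.76 -> new Bin 4
  Item 0.3 -> Bin 2 (now 0.59)
Total bins used = 4

4


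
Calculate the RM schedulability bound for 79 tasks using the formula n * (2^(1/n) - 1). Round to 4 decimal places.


Compute 2^(1/79) = 1.0088126194
Subtract 1: 1.0088126194 - 1 = 0.0088126194
Multiply by n: 79 * 0.0088126194 = 0.6961969326
Round to 4 dp: 0.6962

0.6962


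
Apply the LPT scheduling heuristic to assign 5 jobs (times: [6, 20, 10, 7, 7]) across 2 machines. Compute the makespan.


Sort jobs in decreasing order (LPT): [20, 10, 7, 7, 6]
Assign each job to the least loaded machine:
  Machine 1: jobs [20, 6], load = 26
  Machine 2: jobs [10, 7, 7], load = 24
Makespan = max load = 26

26


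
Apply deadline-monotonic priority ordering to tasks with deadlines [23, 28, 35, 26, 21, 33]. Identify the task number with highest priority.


Sort tasks by relative deadline (ascending):
  Task 5: deadline = 21
  Task 1: deadline = 23
  Task 4: deadline = 26
  Task 2: deadline = 28
  Task 6: deadline = 33
  Task 3: deadline = 35
Priority order (highest first): [5, 1, 4, 2, 6, 3]
Highest priority task = 5

5


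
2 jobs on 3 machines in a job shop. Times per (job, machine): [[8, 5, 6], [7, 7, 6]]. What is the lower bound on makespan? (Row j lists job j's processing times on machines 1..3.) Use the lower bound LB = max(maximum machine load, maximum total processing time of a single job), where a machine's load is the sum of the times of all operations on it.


Machine loads:
  Machine 1: 8 + 7 = 15
  Machine 2: 5 + 7 = 12
  Machine 3: 6 + 6 = 12
Max machine load = 15
Job totals:
  Job 1: 19
  Job 2: 20
Max job total = 20
Lower bound = max(15, 20) = 20

20


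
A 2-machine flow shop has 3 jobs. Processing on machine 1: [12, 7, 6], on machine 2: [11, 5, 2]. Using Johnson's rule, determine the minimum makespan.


Apply Johnson's rule:
  Group 1 (a <= b): []
  Group 2 (a > b): [(1, 12, 11), (2, 7, 5), (3, 6, 2)]
Optimal job order: [1, 2, 3]
Schedule:
  Job 1: M1 done at 12, M2 done at 23
  Job 2: M1 done at 19, M2 done at 28
  Job 3: M1 done at 25, M2 done at 30
Makespan = 30

30


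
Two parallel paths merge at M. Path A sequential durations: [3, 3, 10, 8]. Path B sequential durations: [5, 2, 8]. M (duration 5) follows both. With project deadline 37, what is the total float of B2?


Forward pass: ES(B2) = sum of predecessors on chain B = 5
EF = ES + duration = 5 + 2 = 7
Backward pass: LF(M) = deadline = 37; LS(M) = 37 - 5 = 32
LF(B2) = LS(M) - sum(successors on chain B) = 32 - 8 = 24
LS = LF - duration = 24 - 2 = 22
Total float = LS - ES = 22 - 5 = 17

17


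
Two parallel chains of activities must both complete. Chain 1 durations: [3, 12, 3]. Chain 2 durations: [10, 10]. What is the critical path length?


Path A total = 3 + 12 + 3 = 18
Path B total = 10 + 10 = 20
Critical path = longest path = max(18, 20) = 20

20


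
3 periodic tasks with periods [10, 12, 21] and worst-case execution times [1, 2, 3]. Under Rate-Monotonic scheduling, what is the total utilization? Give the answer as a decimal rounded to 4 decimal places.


Compute individual utilizations (exact fractions):
  Task 1: C/T = 1/10 (approx. 0.1)
  Task 2: C/T = 2/12 = 1/6 (approx. 0.1667)
  Task 3: C/T = 3/21 = 1/7 (approx. 0.1429)
Total utilization U = 1/10 + 1/6 + 1/7 = 43/105
Rounded to 4 decimal places: U = 0.4095
RM (Liu & Layland) bound for 3 tasks = 0.779763; compare with U = 43/105 (approx. 0.409524)
U <= bound, so schedulable by RM sufficient condition.

0.4095


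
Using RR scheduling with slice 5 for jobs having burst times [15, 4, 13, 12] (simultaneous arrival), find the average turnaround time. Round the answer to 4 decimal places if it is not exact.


Time quantum = 5
Execution trace:
  J1 runs 5 units, time = 5
  J2 runs 4 units, time = 9
  J3 runs 5 units, time = 14
  J4 runs 5 units, time = 19
  J1 runs 5 units, time = 24
  J3 runs 5 units, time = 29
  J4 runs 5 units, time = 34
  J1 runs 5 units, time = 39
  J3 runs 3 units, time = 42
  J4 runs 2 units, time = 44
Finish times: [39, 9, 42, 44]
Average turnaround = 134/4 = 33.5

33.5


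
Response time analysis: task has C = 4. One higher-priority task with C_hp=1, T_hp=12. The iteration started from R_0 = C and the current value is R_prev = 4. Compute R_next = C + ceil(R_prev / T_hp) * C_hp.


R_next = C + ceil(R_prev / T_hp) * C_hp
ceil(4 / 12) = ceil(0.3333) = 1
Interference = 1 * 1 = 1
R_next = 4 + 1 = 5

5


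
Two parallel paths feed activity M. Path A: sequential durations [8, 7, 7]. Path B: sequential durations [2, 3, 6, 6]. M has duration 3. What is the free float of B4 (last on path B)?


ES(B4) = sum of predecessors on chain B = 11
EF(B4) = ES + duration = 11 + 6 = 17
Successor of B4 is M. ES(M) = max(sum(A), sum(B)) = max(22, 17) = 22
Free float = ES(successor) - EF(current) = 22 - 17 = 5

5


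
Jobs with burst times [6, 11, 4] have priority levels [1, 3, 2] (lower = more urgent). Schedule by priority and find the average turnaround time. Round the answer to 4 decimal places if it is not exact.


Sort by priority (ascending = highest first):
Order: [(1, 6), (2, 4), (3, 11)]
Completion times:
  Priority 1, burst=6, C=6
  Priority 2, burst=4, C=10
  Priority 3, burst=11, C=21
Average turnaround = 37/3 = 12.3333

12.3333


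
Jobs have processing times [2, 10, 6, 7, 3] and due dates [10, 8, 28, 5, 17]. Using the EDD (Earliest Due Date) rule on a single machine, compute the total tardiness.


Sort by due date (EDD order): [(7, 5), (10, 8), (2, 10), (3, 17), (6, 28)]
Compute completion times and tardiness:
  Job 1: p=7, d=5, C=7, tardiness=max(0,7-5)=2
  Job 2: p=10, d=8, C=17, tardiness=max(0,17-8)=9
  Job 3: p=2, d=10, C=19, tardiness=max(0,19-10)=9
  Job 4: p=3, d=17, C=22, tardiness=max(0,22-17)=5
  Job 5: p=6, d=28, C=28, tardiness=max(0,28-28)=0
Total tardiness = 25

25


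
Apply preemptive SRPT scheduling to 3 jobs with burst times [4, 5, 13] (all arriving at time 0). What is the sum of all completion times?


Since all jobs arrive at t=0, SRPT equals SPT ordering.
SPT order: [4, 5, 13]
Completion times:
  Job 1: p=4, C=4
  Job 2: p=5, C=9
  Job 3: p=13, C=22
Total completion time = 4 + 9 + 22 = 35

35


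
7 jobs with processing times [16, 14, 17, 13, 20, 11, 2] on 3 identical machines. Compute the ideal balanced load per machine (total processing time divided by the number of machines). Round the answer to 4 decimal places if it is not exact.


Total processing time = 16 + 14 + 17 + 13 + 20 + 11 + 2 = 93
Number of machines = 3
Ideal balanced load = 93 / 3 = 31.0

31.0


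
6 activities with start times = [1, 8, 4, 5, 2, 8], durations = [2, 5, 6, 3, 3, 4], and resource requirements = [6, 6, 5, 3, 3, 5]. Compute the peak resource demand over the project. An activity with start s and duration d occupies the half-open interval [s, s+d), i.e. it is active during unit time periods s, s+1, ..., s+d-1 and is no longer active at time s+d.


Each activity i is active on [start_i, start_i + duration_i).
Compute total resource usage per time slot:
  t=0: active resources = [], total = 0
  t=1: active resources = [6], total = 6
  t=2: active resources = [6, 3], total = 9
  t=3: active resources = [3], total = 3
  t=4: active resources = [5, 3], total = 8
  t=5: active resources = [5, 3], total = 8
  t=6: active resources = [5, 3], total = 8
  t=7: active resources = [5, 3], total = 8
  t=8: active resources = [6, 5, 5], total = 16
  t=9: active resources = [6, 5, 5], total = 16
  t=10: active resources = [6, 5], total = 11
  t=11: active resources = [6, 5], total = 11
  t=12: active resources = [6], total = 6
Peak resource demand = 16

16


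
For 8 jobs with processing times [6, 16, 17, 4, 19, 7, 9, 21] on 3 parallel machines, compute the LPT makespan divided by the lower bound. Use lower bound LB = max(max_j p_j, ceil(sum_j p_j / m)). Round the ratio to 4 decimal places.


LPT order: [21, 19, 17, 16, 9, 7, 6, 4]
Machine loads after assignment: [34, 32, 33]
LPT makespan = 34
Lower bound = max(max_job, ceil(total/3)) = max(21, 33) = 33
Ratio = 34 / 33 = 1.0303

1.0303


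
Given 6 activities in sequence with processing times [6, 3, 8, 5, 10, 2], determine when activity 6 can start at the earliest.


Activity 6 starts after activities 1 through 5 complete.
Predecessor durations: [6, 3, 8, 5, 10]
ES = 6 + 3 + 8 + 5 + 10 = 32

32


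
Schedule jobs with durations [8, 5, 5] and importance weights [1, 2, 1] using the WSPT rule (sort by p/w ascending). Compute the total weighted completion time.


Compute p/w ratios and sort ascending (WSPT): [(5, 2), (5, 1), (8, 1)]
Compute weighted completion times:
  Job (p=5,w=2): C=5, w*C=2*5=10
  Job (p=5,w=1): C=10, w*C=1*10=10
  Job (p=8,w=1): C=18, w*C=1*18=18
Total weighted completion time = 38

38


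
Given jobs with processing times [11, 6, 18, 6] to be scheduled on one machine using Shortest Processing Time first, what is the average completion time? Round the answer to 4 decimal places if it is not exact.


Sort jobs by processing time (SPT order): [6, 6, 11, 18]
Compute completion times sequentially:
  Job 1: processing = 6, completes at 6
  Job 2: processing = 6, completes at 12
  Job 3: processing = 11, completes at 23
  Job 4: processing = 18, completes at 41
Sum of completion times = 82
Average completion time = 82/4 = 20.5

20.5


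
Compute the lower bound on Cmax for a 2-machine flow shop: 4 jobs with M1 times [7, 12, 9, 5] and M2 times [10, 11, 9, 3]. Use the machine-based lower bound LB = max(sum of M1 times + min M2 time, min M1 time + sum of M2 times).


LB1 = sum(M1 times) + min(M2 times) = 33 + 3 = 36
LB2 = min(M1 times) + sum(M2 times) = 5 + 33 = 38
Lower bound = max(LB1, LB2) = max(36, 38) = 38

38


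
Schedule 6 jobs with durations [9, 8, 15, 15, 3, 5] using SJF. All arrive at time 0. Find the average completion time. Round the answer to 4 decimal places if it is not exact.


SJF order (ascending): [3, 5, 8, 9, 15, 15]
Completion times:
  Job 1: burst=3, C=3
  Job 2: burst=5, C=8
  Job 3: burst=8, C=16
  Job 4: burst=9, C=25
  Job 5: burst=15, C=40
  Job 6: burst=15, C=55
Average completion = 147/6 = 24.5

24.5


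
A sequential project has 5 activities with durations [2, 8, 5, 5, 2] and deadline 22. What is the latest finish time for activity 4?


LF(activity 4) = deadline - sum of successor durations
Successors: activities 5 through 5 with durations [2]
Sum of successor durations = 2
LF = 22 - 2 = 20

20


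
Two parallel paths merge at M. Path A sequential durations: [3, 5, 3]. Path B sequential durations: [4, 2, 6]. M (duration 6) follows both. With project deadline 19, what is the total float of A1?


Forward pass: ES(A1) = sum of predecessors on chain A = 0
EF = ES + duration = 0 + 3 = 3
Backward pass: LF(M) = deadline = 19; LS(M) = 19 - 6 = 13
LF(A1) = LS(M) - sum(successors on chain A) = 13 - 8 = 5
LS = LF - duration = 5 - 3 = 2
Total float = LS - ES = 2 - 0 = 2

2


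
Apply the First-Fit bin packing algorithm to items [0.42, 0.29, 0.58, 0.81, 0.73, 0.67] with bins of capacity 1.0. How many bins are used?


Place items sequentially using First-Fit:
  Item 0.42 -> new Bin 1
  Item 0.29 -> Bin 1 (now 0.71)
  Item 0.58 -> new Bin 2
  Item 0.81 -> new Bin 3
  Item 0.73 -> new Bin 4
  Item 0.67 -> new Bin 5
Total bins used = 5

5


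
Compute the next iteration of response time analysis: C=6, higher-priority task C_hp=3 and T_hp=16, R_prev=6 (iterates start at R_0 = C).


R_next = C + ceil(R_prev / T_hp) * C_hp
ceil(6 / 16) = ceil(0.375) = 1
Interference = 1 * 3 = 3
R_next = 6 + 3 = 9

9


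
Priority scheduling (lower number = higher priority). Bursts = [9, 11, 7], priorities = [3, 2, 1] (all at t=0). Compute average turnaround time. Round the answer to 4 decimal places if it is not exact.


Sort by priority (ascending = highest first):
Order: [(1, 7), (2, 11), (3, 9)]
Completion times:
  Priority 1, burst=7, C=7
  Priority 2, burst=11, C=18
  Priority 3, burst=9, C=27
Average turnaround = 52/3 = 17.3333

17.3333


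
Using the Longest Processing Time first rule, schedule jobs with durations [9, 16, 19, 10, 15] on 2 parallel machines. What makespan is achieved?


Sort jobs in decreasing order (LPT): [19, 16, 15, 10, 9]
Assign each job to the least loaded machine:
  Machine 1: jobs [19, 10, 9], load = 38
  Machine 2: jobs [16, 15], load = 31
Makespan = max load = 38

38


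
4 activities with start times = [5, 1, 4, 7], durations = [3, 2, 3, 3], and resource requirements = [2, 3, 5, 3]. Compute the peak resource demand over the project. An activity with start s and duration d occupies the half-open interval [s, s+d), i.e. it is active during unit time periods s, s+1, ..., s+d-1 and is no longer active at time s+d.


Each activity i is active on [start_i, start_i + duration_i).
Compute total resource usage per time slot:
  t=0: active resources = [], total = 0
  t=1: active resources = [3], total = 3
  t=2: active resources = [3], total = 3
  t=3: active resources = [], total = 0
  t=4: active resources = [5], total = 5
  t=5: active resources = [2, 5], total = 7
  t=6: active resources = [2, 5], total = 7
  t=7: active resources = [2, 3], total = 5
  t=8: active resources = [3], total = 3
  t=9: active resources = [3], total = 3
Peak resource demand = 7

7


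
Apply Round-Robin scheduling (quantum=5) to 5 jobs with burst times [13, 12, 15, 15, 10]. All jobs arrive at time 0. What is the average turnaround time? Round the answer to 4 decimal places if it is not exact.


Time quantum = 5
Execution trace:
  J1 runs 5 units, time = 5
  J2 runs 5 units, time = 10
  J3 runs 5 units, time = 15
  J4 runs 5 units, time = 20
  J5 runs 5 units, time = 25
  J1 runs 5 units, time = 30
  J2 runs 5 units, time = 35
  J3 runs 5 units, time = 40
  J4 runs 5 units, time = 45
  J5 runs 5 units, time = 50
  J1 runs 3 units, time = 53
  J2 runs 2 units, time = 55
  J3 runs 5 units, time = 60
  J4 runs 5 units, time = 65
Finish times: [53, 55, 60, 65, 50]
Average turnaround = 283/5 = 56.6

56.6


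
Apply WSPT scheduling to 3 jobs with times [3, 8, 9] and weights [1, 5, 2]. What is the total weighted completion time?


Compute p/w ratios and sort ascending (WSPT): [(8, 5), (3, 1), (9, 2)]
Compute weighted completion times:
  Job (p=8,w=5): C=8, w*C=5*8=40
  Job (p=3,w=1): C=11, w*C=1*11=11
  Job (p=9,w=2): C=20, w*C=2*20=40
Total weighted completion time = 91

91


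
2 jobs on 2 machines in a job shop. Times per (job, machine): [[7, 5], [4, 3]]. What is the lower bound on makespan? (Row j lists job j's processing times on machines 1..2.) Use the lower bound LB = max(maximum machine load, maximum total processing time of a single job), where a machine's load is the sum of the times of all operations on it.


Machine loads:
  Machine 1: 7 + 4 = 11
  Machine 2: 5 + 3 = 8
Max machine load = 11
Job totals:
  Job 1: 12
  Job 2: 7
Max job total = 12
Lower bound = max(11, 12) = 12

12


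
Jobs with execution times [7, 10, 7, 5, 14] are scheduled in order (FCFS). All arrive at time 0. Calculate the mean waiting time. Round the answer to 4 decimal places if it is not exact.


FCFS order (as given): [7, 10, 7, 5, 14]
Waiting times:
  Job 1: wait = 0
  Job 2: wait = 7
  Job 3: wait = 17
  Job 4: wait = 24
  Job 5: wait = 29
Sum of waiting times = 77
Average waiting time = 77/5 = 15.4

15.4


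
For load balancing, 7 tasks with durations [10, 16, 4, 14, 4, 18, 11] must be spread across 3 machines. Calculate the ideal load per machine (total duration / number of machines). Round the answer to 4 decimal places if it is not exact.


Total processing time = 10 + 16 + 4 + 14 + 4 + 18 + 11 = 77
Number of machines = 3
Ideal balanced load = 77 / 3 = 25.6667

25.6667


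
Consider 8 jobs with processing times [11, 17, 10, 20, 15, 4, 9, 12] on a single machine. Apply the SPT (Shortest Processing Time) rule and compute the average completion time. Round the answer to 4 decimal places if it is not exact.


Sort jobs by processing time (SPT order): [4, 9, 10, 11, 12, 15, 17, 20]
Compute completion times sequentially:
  Job 1: processing = 4, completes at 4
  Job 2: processing = 9, completes at 13
  Job 3: processing = 10, completes at 23
  Job 4: processing = 11, completes at 34
  Job 5: processing = 12, completes at 46
  Job 6: processing = 15, completes at 61
  Job 7: processing = 17, completes at 78
  Job 8: processing = 20, completes at 98
Sum of completion times = 357
Average completion time = 357/8 = 44.625

44.625


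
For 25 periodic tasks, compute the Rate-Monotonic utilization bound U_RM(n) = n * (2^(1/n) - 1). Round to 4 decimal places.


Compute 2^(1/25) = 1.0281138267
Subtract 1: 1.0281138267 - 1 = 0.0281138267
Multiply by n: 25 * 0.0281138267 = 0.7028456675
Round to 4 dp: 0.7028

0.7028


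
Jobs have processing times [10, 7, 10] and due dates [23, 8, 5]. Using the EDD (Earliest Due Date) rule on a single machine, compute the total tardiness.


Sort by due date (EDD order): [(10, 5), (7, 8), (10, 23)]
Compute completion times and tardiness:
  Job 1: p=10, d=5, C=10, tardiness=max(0,10-5)=5
  Job 2: p=7, d=8, C=17, tardiness=max(0,17-8)=9
  Job 3: p=10, d=23, C=27, tardiness=max(0,27-23)=4
Total tardiness = 18

18


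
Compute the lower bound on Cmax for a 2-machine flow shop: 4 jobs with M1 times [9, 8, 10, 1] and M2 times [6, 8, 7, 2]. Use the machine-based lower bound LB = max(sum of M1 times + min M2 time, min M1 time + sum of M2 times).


LB1 = sum(M1 times) + min(M2 times) = 28 + 2 = 30
LB2 = min(M1 times) + sum(M2 times) = 1 + 23 = 24
Lower bound = max(LB1, LB2) = max(30, 24) = 30

30


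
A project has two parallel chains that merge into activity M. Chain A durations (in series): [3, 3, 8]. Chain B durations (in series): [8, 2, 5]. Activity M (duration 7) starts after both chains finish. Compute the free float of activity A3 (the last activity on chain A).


ES(A3) = sum of predecessors on chain A = 6
EF(A3) = ES + duration = 6 + 8 = 14
Successor of A3 is M. ES(M) = max(sum(A), sum(B)) = max(14, 15) = 15
Free float = ES(successor) - EF(current) = 15 - 14 = 1

1


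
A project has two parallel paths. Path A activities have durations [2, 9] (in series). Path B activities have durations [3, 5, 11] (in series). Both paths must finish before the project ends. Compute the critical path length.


Path A total = 2 + 9 = 11
Path B total = 3 + 5 + 11 = 19
Critical path = longest path = max(11, 19) = 19

19


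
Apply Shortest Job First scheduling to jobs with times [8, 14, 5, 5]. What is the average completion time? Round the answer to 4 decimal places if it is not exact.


SJF order (ascending): [5, 5, 8, 14]
Completion times:
  Job 1: burst=5, C=5
  Job 2: burst=5, C=10
  Job 3: burst=8, C=18
  Job 4: burst=14, C=32
Average completion = 65/4 = 16.25

16.25


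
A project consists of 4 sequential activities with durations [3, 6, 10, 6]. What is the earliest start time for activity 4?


Activity 4 starts after activities 1 through 3 complete.
Predecessor durations: [3, 6, 10]
ES = 3 + 6 + 10 = 19

19


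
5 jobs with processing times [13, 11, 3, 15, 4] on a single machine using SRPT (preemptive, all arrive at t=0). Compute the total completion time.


Since all jobs arrive at t=0, SRPT equals SPT ordering.
SPT order: [3, 4, 11, 13, 15]
Completion times:
  Job 1: p=3, C=3
  Job 2: p=4, C=7
  Job 3: p=11, C=18
  Job 4: p=13, C=31
  Job 5: p=15, C=46
Total completion time = 3 + 7 + 18 + 31 + 46 = 105

105


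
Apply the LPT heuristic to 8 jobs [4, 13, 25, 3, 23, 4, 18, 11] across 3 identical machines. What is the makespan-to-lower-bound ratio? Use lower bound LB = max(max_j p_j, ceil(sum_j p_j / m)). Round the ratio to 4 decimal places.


LPT order: [25, 23, 18, 13, 11, 4, 4, 3]
Machine loads after assignment: [33, 34, 34]
LPT makespan = 34
Lower bound = max(max_job, ceil(total/3)) = max(25, 34) = 34
Ratio = 34 / 34 = 1.0

1.0


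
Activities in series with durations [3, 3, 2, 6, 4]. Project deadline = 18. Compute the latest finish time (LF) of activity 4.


LF(activity 4) = deadline - sum of successor durations
Successors: activities 5 through 5 with durations [4]
Sum of successor durations = 4
LF = 18 - 4 = 14

14


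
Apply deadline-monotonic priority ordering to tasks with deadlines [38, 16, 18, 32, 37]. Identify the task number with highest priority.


Sort tasks by relative deadline (ascending):
  Task 2: deadline = 16
  Task 3: deadline = 18
  Task 4: deadline = 32
  Task 5: deadline = 37
  Task 1: deadline = 38
Priority order (highest first): [2, 3, 4, 5, 1]
Highest priority task = 2

2


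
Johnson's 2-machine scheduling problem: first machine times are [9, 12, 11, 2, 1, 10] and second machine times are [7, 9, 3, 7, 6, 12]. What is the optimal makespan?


Apply Johnson's rule:
  Group 1 (a <= b): [(5, 1, 6), (4, 2, 7), (6, 10, 12)]
  Group 2 (a > b): [(2, 12, 9), (1, 9, 7), (3, 11, 3)]
Optimal job order: [5, 4, 6, 2, 1, 3]
Schedule:
  Job 5: M1 done at 1, M2 done at 7
  Job 4: M1 done at 3, M2 done at 14
  Job 6: M1 done at 13, M2 done at 26
  Job 2: M1 done at 25, M2 done at 35
  Job 1: M1 done at 34, M2 done at 42
  Job 3: M1 done at 45, M2 done at 48
Makespan = 48

48


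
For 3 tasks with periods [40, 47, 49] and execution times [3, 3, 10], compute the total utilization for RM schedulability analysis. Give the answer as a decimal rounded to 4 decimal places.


Compute individual utilizations (exact fractions):
  Task 1: C/T = 3/40 (approx. 0.075)
  Task 2: C/T = 3/47 (approx. 0.0638)
  Task 3: C/T = 10/49 (approx. 0.2041)
Total utilization U = 3/40 + 3/47 + 10/49 = 31589/92120
Rounded to 4 decimal places: U = 0.3429
RM (Liu & Layland) bound for 3 tasks = 0.779763; compare with U = 31589/92120 (approx. 0.342911)
U <= bound, so schedulable by RM sufficient condition.

0.3429


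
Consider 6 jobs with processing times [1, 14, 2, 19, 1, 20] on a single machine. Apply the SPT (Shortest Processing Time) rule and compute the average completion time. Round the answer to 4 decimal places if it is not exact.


Sort jobs by processing time (SPT order): [1, 1, 2, 14, 19, 20]
Compute completion times sequentially:
  Job 1: processing = 1, completes at 1
  Job 2: processing = 1, completes at 2
  Job 3: processing = 2, completes at 4
  Job 4: processing = 14, completes at 18
  Job 5: processing = 19, completes at 37
  Job 6: processing = 20, completes at 57
Sum of completion times = 119
Average completion time = 119/6 = 19.8333

19.8333


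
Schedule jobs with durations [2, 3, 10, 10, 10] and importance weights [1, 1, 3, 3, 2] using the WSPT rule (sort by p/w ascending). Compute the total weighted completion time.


Compute p/w ratios and sort ascending (WSPT): [(2, 1), (3, 1), (10, 3), (10, 3), (10, 2)]
Compute weighted completion times:
  Job (p=2,w=1): C=2, w*C=1*2=2
  Job (p=3,w=1): C=5, w*C=1*5=5
  Job (p=10,w=3): C=15, w*C=3*15=45
  Job (p=10,w=3): C=25, w*C=3*25=75
  Job (p=10,w=2): C=35, w*C=2*35=70
Total weighted completion time = 197

197


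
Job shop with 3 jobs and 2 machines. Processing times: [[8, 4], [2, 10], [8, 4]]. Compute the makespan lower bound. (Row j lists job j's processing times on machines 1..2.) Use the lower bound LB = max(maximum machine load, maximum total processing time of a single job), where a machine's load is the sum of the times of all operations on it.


Machine loads:
  Machine 1: 8 + 2 + 8 = 18
  Machine 2: 4 + 10 + 4 = 18
Max machine load = 18
Job totals:
  Job 1: 12
  Job 2: 12
  Job 3: 12
Max job total = 12
Lower bound = max(18, 12) = 18

18


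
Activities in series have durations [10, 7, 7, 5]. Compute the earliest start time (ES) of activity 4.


Activity 4 starts after activities 1 through 3 complete.
Predecessor durations: [10, 7, 7]
ES = 10 + 7 + 7 = 24

24


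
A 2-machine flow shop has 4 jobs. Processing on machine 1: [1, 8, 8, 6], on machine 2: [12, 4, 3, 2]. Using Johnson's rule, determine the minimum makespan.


Apply Johnson's rule:
  Group 1 (a <= b): [(1, 1, 12)]
  Group 2 (a > b): [(2, 8, 4), (3, 8, 3), (4, 6, 2)]
Optimal job order: [1, 2, 3, 4]
Schedule:
  Job 1: M1 done at 1, M2 done at 13
  Job 2: M1 done at 9, M2 done at 17
  Job 3: M1 done at 17, M2 done at 20
  Job 4: M1 done at 23, M2 done at 25
Makespan = 25

25


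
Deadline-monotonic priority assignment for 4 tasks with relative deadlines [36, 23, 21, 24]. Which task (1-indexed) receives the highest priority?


Sort tasks by relative deadline (ascending):
  Task 3: deadline = 21
  Task 2: deadline = 23
  Task 4: deadline = 24
  Task 1: deadline = 36
Priority order (highest first): [3, 2, 4, 1]
Highest priority task = 3

3


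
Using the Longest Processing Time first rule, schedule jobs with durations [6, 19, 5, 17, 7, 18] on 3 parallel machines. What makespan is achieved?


Sort jobs in decreasing order (LPT): [19, 18, 17, 7, 6, 5]
Assign each job to the least loaded machine:
  Machine 1: jobs [19, 5], load = 24
  Machine 2: jobs [18, 6], load = 24
  Machine 3: jobs [17, 7], load = 24
Makespan = max load = 24

24


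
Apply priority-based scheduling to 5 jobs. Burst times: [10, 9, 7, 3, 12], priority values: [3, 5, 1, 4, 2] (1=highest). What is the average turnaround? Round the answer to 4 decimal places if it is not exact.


Sort by priority (ascending = highest first):
Order: [(1, 7), (2, 12), (3, 10), (4, 3), (5, 9)]
Completion times:
  Priority 1, burst=7, C=7
  Priority 2, burst=12, C=19
  Priority 3, burst=10, C=29
  Priority 4, burst=3, C=32
  Priority 5, burst=9, C=41
Average turnaround = 128/5 = 25.6

25.6


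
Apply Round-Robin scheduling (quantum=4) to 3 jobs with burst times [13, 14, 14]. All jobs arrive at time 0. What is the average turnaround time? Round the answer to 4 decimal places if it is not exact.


Time quantum = 4
Execution trace:
  J1 runs 4 units, time = 4
  J2 runs 4 units, time = 8
  J3 runs 4 units, time = 12
  J1 runs 4 units, time = 16
  J2 runs 4 units, time = 20
  J3 runs 4 units, time = 24
  J1 runs 4 units, time = 28
  J2 runs 4 units, time = 32
  J3 runs 4 units, time = 36
  J1 runs 1 units, time = 37
  J2 runs 2 units, time = 39
  J3 runs 2 units, time = 41
Finish times: [37, 39, 41]
Average turnaround = 117/3 = 39.0

39.0


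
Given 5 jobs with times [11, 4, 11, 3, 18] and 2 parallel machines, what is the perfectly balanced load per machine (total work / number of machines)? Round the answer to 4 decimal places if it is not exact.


Total processing time = 11 + 4 + 11 + 3 + 18 = 47
Number of machines = 2
Ideal balanced load = 47 / 2 = 23.5

23.5


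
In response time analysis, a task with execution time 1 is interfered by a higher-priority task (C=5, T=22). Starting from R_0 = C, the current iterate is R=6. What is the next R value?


R_next = C + ceil(R_prev / T_hp) * C_hp
ceil(6 / 22) = ceil(0.2727) = 1
Interference = 1 * 5 = 5
R_next = 1 + 5 = 6
R_next = R_prev, so the iteration has converged (response time = 6).

6


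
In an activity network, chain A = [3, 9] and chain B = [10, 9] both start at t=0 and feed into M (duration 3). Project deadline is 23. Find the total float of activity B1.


Forward pass: ES(B1) = sum of predecessors on chain B = 0
EF = ES + duration = 0 + 10 = 10
Backward pass: LF(M) = deadline = 23; LS(M) = 23 - 3 = 20
LF(B1) = LS(M) - sum(successors on chain B) = 20 - 9 = 11
LS = LF - duration = 11 - 10 = 1
Total float = LS - ES = 1 - 0 = 1

1
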